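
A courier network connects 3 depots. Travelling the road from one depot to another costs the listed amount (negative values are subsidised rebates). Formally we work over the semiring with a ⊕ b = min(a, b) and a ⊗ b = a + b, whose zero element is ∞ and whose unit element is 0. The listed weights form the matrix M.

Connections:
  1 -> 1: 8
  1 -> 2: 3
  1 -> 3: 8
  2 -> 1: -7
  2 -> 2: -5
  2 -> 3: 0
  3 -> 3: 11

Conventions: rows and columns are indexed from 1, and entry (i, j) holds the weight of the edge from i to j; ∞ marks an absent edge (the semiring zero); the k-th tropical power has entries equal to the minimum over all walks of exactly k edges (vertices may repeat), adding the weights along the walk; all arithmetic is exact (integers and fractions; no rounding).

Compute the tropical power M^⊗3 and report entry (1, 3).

M^⊗2:
  [-4, -2, 3]
  [-12, -10, -5]
  [∞, ∞, 22]
M^⊗3:
  [-9, -7, -2]
  [-17, -15, -10]
  [∞, ∞, 33]
Key observation: the optimum is the walk 1->2->2->3, with weight 3 + (-5) + 0 = -2.
Optimal value attained by: walk 1->2->2->3.
Answer: (M^⊗3)[1][3] = -2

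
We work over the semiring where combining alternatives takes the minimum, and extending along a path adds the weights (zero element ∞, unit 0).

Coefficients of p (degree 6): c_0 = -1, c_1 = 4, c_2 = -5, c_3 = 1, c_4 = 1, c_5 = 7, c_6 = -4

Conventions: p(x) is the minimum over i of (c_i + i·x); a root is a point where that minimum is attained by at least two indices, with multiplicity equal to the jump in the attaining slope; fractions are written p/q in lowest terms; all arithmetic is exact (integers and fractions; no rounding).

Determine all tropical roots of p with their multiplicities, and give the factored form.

hull edge (i=0, c=-1) to (i=2, c=-5): slope -2, span 2
hull edge (i=2, c=-5) to (i=6, c=-4): slope 1/4, span 4
Factored form: p(x) = -4 ⊗ (x ⊕ (-1/4)) ⊗ (x ⊕ (-1/4)) ⊗ (x ⊕ (-1/4)) ⊗ (x ⊕ (-1/4)) ⊗ (x ⊕ 2) ⊗ (x ⊕ 2)
Answer: roots = -1/4 (mult 4), 2 (mult 2)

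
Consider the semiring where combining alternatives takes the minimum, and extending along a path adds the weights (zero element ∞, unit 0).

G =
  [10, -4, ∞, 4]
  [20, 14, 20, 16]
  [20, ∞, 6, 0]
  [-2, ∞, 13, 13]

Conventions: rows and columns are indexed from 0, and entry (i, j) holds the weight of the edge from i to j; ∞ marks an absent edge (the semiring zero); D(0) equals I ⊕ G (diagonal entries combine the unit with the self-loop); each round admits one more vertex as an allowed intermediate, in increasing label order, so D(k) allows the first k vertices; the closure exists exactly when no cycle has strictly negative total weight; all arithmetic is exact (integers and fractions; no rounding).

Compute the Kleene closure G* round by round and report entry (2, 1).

D(0):
  [0, -4, ∞, 4]
  [20, 0, 20, 16]
  [20, ∞, 0, 0]
  [-2, ∞, 13, 0]
D(1):
  [0, -4, ∞, 4]
  [20, 0, 20, 16]
  [20, 16, 0, 0]
  [-2, -6, 13, 0]
D(2):
  [0, -4, 16, 4]
  [20, 0, 20, 16]
  [20, 16, 0, 0]
  [-2, -6, 13, 0]
D(3):
  [0, -4, 16, 4]
  [20, 0, 20, 16]
  [20, 16, 0, 0]
  [-2, -6, 13, 0]
D(4):
  [0, -4, 16, 4]
  [14, 0, 20, 16]
  [-2, -6, 0, 0]
  [-2, -6, 13, 0]
Answer: G*[2][1] = -6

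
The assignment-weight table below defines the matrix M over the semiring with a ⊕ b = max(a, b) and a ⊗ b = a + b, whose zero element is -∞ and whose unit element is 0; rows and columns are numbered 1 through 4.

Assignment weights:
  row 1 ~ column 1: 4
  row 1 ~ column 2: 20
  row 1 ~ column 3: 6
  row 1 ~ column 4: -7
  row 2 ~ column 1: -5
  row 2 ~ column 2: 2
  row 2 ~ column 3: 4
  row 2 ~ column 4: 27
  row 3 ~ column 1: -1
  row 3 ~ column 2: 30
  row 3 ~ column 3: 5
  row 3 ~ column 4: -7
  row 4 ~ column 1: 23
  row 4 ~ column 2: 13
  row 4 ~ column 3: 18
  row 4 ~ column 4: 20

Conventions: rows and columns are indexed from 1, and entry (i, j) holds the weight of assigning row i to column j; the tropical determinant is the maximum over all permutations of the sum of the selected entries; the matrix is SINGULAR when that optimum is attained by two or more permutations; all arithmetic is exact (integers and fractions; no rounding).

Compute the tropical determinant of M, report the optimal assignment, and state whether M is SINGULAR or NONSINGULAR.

σ = (1, 2, 3, 4): 4 + 2 + 5 + 20 = 31
σ = (1, 2, 4, 3): 4 + 2 + (-7) + 18 = 17
σ = (1, 3, 2, 4): 4 + 4 + 30 + 20 = 58
σ = (1, 3, 4, 2): 4 + 4 + (-7) + 13 = 14
σ = (1, 4, 2, 3): 4 + 27 + 30 + 18 = 79
σ = (1, 4, 3, 2): 4 + 27 + 5 + 13 = 49
σ = (2, 1, 3, 4): 20 + (-5) + 5 + 20 = 40
σ = (2, 1, 4, 3): 20 + (-5) + (-7) + 18 = 26
σ = (2, 3, 1, 4): 20 + 4 + (-1) + 20 = 43
σ = (2, 3, 4, 1): 20 + 4 + (-7) + 23 = 40
σ = (2, 4, 1, 3): 20 + 27 + (-1) + 18 = 64
σ = (2, 4, 3, 1): 20 + 27 + 5 + 23 = 75
σ = (3, 1, 2, 4): 6 + (-5) + 30 + 20 = 51
σ = (3, 1, 4, 2): 6 + (-5) + (-7) + 13 = 7
σ = (3, 2, 1, 4): 6 + 2 + (-1) + 20 = 27
σ = (3, 2, 4, 1): 6 + 2 + (-7) + 23 = 24
σ = (3, 4, 1, 2): 6 + 27 + (-1) + 13 = 45
σ = (3, 4, 2, 1): 6 + 27 + 30 + 23 = 86
σ = (4, 1, 2, 3): (-7) + (-5) + 30 + 18 = 36
σ = (4, 1, 3, 2): (-7) + (-5) + 5 + 13 = 6
σ = (4, 2, 1, 3): (-7) + 2 + (-1) + 18 = 12
σ = (4, 2, 3, 1): (-7) + 2 + 5 + 23 = 23
σ = (4, 3, 1, 2): (-7) + 4 + (-1) + 13 = 9
σ = (4, 3, 2, 1): (-7) + 4 + 30 + 23 = 50
Optimal value attained by: σ = (3, 4, 2, 1).
Answer: det⊕(M) = 86; verdict: NONSINGULAR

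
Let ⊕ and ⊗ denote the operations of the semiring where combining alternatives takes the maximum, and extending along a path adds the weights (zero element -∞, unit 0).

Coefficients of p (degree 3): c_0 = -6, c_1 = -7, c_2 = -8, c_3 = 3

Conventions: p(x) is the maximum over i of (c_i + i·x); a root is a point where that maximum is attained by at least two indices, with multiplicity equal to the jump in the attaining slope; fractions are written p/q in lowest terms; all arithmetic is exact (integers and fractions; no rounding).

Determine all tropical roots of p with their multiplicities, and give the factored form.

hull edge (i=0, c=-6) to (i=3, c=3): slope 3, span 3
Factored form: p(x) = 3 ⊗ (x ⊕ (-3)) ⊗ (x ⊕ (-3)) ⊗ (x ⊕ (-3))
Answer: roots = -3 (mult 3)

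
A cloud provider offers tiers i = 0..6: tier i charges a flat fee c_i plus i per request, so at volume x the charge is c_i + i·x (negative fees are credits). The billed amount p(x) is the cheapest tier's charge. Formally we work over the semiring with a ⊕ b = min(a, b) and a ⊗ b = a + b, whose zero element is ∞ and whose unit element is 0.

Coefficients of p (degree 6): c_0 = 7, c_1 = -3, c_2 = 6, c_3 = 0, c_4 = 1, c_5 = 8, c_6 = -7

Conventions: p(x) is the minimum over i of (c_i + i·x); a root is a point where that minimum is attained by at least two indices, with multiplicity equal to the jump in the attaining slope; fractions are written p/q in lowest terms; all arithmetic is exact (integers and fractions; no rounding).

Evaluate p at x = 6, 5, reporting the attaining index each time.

p(6) = min(7+0·6=7, -3+1·6=3, 6+2·6=18, 0+3·6=18, 1+4·6=25, 8+5·6=38, -7+6·6=29) = 3 (attained by i=1)
p(5) = min(7+0·5=7, -3+1·5=2, 6+2·5=16, 0+3·5=15, 1+4·5=21, 8+5·5=33, -7+6·5=23) = 2 (attained by i=1)
Answer: p(6) = 3; p(5) = 2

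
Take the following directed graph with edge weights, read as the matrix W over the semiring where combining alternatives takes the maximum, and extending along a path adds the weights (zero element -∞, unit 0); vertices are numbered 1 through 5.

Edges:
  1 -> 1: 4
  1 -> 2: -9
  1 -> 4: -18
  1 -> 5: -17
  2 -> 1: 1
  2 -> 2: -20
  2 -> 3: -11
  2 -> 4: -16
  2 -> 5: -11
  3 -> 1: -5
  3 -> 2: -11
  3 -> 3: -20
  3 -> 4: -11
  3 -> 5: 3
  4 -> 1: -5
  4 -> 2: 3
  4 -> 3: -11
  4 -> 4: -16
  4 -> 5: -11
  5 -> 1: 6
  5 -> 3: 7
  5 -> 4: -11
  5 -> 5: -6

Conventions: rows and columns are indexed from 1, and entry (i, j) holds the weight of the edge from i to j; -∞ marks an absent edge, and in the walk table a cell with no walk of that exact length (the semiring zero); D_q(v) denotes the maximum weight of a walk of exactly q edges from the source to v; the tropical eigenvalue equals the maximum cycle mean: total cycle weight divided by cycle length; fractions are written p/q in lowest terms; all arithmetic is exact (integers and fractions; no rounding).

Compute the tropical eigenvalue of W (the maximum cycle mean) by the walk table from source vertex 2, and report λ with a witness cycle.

q=0: [-∞, 0, -∞, -∞, -∞]
q=1: [1, -20, -11, -16, -11]
q=2: [5, -8, -4, -17, -8]
q=3: [9, -4, -1, -13, -1]
q=4: [13, 0, 6, -9, 2]
q=5: [17, 4, 9, -5, 9]
Optimal cycle mean attained by: cycle 3->5->3, total 3 + 7, length 2.
Answer: λ = 5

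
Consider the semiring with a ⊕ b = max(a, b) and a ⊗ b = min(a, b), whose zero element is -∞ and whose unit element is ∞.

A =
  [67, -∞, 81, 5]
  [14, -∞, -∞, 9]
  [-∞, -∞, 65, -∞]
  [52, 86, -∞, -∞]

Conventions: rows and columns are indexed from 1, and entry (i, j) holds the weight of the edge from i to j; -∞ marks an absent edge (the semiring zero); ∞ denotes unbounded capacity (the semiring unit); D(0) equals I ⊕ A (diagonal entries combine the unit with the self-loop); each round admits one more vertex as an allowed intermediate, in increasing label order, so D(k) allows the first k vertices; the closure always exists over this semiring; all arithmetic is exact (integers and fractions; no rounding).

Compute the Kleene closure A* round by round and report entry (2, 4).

D(0):
  [∞, -∞, 81, 5]
  [14, ∞, -∞, 9]
  [-∞, -∞, ∞, -∞]
  [52, 86, -∞, ∞]
D(1):
  [∞, -∞, 81, 5]
  [14, ∞, 14, 9]
  [-∞, -∞, ∞, -∞]
  [52, 86, 52, ∞]
D(2):
  [∞, -∞, 81, 5]
  [14, ∞, 14, 9]
  [-∞, -∞, ∞, -∞]
  [52, 86, 52, ∞]
D(3):
  [∞, -∞, 81, 5]
  [14, ∞, 14, 9]
  [-∞, -∞, ∞, -∞]
  [52, 86, 52, ∞]
D(4):
  [∞, 5, 81, 5]
  [14, ∞, 14, 9]
  [-∞, -∞, ∞, -∞]
  [52, 86, 52, ∞]
Answer: A*[2][4] = 9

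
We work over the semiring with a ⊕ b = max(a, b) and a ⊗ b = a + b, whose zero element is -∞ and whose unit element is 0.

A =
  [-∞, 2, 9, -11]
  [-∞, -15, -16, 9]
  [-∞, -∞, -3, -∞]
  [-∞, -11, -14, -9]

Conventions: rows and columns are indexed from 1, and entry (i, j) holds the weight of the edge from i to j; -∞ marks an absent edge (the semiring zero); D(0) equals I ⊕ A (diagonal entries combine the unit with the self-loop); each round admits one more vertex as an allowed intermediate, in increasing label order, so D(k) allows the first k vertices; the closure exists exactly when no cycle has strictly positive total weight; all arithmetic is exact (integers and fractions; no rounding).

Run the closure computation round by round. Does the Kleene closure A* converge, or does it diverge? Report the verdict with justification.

D(0):
  [0, 2, 9, -11]
  [-∞, 0, -16, 9]
  [-∞, -∞, 0, -∞]
  [-∞, -11, -14, 0]
D(1):
  [0, 2, 9, -11]
  [-∞, 0, -16, 9]
  [-∞, -∞, 0, -∞]
  [-∞, -11, -14, 0]
D(2):
  [0, 2, 9, 11]
  [-∞, 0, -16, 9]
  [-∞, -∞, 0, -∞]
  [-∞, -11, -14, 0]
D(3):
  [0, 2, 9, 11]
  [-∞, 0, -16, 9]
  [-∞, -∞, 0, -∞]
  [-∞, -11, -14, 0]
D(4):
  [0, 2, 9, 11]
  [-∞, 0, -5, 9]
  [-∞, -∞, 0, -∞]
  [-∞, -11, -14, 0]
Key observation: every diagonal entry stays at the unit through all rounds, so no improving cycle exists.
Answer: CONVERGES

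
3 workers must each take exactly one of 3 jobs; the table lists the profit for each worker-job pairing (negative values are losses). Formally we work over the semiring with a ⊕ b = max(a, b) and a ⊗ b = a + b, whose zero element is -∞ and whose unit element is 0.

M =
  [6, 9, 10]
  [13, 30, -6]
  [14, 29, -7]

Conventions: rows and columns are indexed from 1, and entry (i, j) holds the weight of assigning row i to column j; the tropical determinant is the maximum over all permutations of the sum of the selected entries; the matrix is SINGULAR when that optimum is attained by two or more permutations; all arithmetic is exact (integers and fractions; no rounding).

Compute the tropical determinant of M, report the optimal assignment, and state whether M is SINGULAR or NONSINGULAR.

σ = (1, 2, 3): 6 + 30 + (-7) = 29
σ = (1, 3, 2): 6 + (-6) + 29 = 29
σ = (2, 1, 3): 9 + 13 + (-7) = 15
σ = (2, 3, 1): 9 + (-6) + 14 = 17
σ = (3, 1, 2): 10 + 13 + 29 = 52
σ = (3, 2, 1): 10 + 30 + 14 = 54
Optimal value attained by: σ = (3, 2, 1).
Answer: det⊕(M) = 54; verdict: NONSINGULAR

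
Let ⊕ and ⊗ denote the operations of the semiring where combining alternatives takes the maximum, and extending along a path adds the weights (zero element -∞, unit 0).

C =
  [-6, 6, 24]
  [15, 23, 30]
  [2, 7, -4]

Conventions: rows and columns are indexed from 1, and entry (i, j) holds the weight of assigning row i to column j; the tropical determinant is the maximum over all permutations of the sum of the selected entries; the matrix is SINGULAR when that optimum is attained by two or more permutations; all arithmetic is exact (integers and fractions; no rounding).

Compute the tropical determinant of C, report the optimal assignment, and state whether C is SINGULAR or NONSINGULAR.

σ = (1, 2, 3): (-6) + 23 + (-4) = 13
σ = (1, 3, 2): (-6) + 30 + 7 = 31
σ = (2, 1, 3): 6 + 15 + (-4) = 17
σ = (2, 3, 1): 6 + 30 + 2 = 38
σ = (3, 1, 2): 24 + 15 + 7 = 46
σ = (3, 2, 1): 24 + 23 + 2 = 49
Optimal value attained by: σ = (3, 2, 1).
Answer: det⊕(C) = 49; verdict: NONSINGULAR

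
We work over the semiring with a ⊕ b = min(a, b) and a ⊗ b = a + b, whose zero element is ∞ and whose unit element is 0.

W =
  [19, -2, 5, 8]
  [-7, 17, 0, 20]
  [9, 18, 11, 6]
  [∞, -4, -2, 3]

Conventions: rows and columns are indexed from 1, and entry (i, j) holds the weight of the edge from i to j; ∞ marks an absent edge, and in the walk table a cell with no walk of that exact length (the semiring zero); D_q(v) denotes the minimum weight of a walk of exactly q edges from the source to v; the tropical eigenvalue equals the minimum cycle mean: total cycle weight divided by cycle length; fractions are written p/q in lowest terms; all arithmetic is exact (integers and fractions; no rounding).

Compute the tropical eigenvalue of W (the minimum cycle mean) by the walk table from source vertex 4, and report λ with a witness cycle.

q=0: [∞, ∞, ∞, 0]
q=1: [∞, -4, -2, 3]
q=2: [-11, -1, -4, 4]
q=3: [-8, -13, -6, -3]
q=4: [-20, -10, -13, 0]
Optimal cycle mean attained by: cycle 1->2->1, total (-2) + (-7), length 2.
Answer: λ = -9/2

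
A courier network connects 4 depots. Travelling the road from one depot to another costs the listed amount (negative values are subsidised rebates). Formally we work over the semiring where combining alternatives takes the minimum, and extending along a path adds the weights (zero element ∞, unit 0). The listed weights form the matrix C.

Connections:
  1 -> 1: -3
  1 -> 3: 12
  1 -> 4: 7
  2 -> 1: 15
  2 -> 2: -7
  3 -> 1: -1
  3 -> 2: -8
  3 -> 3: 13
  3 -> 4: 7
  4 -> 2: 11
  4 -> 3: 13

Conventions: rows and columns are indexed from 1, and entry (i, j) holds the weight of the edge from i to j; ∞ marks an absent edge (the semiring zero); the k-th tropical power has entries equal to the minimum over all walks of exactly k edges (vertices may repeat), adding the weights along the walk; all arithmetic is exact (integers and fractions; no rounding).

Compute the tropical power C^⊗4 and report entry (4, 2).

C^⊗2:
  [-6, 4, 9, 4]
  [8, -14, 27, 22]
  [-4, -15, 11, 6]
  [12, 4, 26, 20]
C^⊗3:
  [-9, -3, 6, 1]
  [1, -21, 20, 15]
  [-7, -22, 8, 3]
  [9, -3, 24, 19]
C^⊗4:
  [-12, -10, 3, -2]
  [-6, -28, 13, 8]
  [-10, -29, 5, 0]
  [6, -10, 21, 16]
Key observation: the optimum is the walk 4->2->2->2->2, with weight 11 + (-7) + (-7) + (-7) = -10.
Optimal value attained by: walk 4->2->2->2->2.
Answer: (C^⊗4)[4][2] = -10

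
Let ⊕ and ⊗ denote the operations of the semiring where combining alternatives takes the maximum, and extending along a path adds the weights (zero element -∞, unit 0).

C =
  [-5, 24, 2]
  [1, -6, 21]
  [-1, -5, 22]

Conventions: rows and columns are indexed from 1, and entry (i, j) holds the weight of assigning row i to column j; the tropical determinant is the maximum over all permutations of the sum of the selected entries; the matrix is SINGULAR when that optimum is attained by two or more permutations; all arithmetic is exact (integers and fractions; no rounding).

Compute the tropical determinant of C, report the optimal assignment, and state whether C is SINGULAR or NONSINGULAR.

σ = (1, 2, 3): (-5) + (-6) + 22 = 11
σ = (1, 3, 2): (-5) + 21 + (-5) = 11
σ = (2, 1, 3): 24 + 1 + 22 = 47
σ = (2, 3, 1): 24 + 21 + (-1) = 44
σ = (3, 1, 2): 2 + 1 + (-5) = -2
σ = (3, 2, 1): 2 + (-6) + (-1) = -5
Optimal value attained by: σ = (2, 1, 3).
Answer: det⊕(C) = 47; verdict: NONSINGULAR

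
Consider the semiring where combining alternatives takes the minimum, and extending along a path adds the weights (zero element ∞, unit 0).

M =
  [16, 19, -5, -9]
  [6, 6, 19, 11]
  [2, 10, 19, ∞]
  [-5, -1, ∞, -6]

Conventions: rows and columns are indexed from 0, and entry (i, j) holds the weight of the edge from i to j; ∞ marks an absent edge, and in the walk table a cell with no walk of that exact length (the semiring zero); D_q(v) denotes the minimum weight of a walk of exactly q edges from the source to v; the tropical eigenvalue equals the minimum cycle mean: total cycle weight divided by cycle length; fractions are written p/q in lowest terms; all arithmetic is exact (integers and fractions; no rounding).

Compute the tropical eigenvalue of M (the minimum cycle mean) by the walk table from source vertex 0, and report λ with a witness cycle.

q=0: [0, ∞, ∞, ∞]
q=1: [16, 19, -5, -9]
q=2: [-14, -10, 11, -15]
q=3: [-20, -16, -19, -23]
q=4: [-28, -24, -25, -29]
Optimal cycle mean attained by: cycle 0->3->0, total (-9) + (-5), length 2.
Answer: λ = -7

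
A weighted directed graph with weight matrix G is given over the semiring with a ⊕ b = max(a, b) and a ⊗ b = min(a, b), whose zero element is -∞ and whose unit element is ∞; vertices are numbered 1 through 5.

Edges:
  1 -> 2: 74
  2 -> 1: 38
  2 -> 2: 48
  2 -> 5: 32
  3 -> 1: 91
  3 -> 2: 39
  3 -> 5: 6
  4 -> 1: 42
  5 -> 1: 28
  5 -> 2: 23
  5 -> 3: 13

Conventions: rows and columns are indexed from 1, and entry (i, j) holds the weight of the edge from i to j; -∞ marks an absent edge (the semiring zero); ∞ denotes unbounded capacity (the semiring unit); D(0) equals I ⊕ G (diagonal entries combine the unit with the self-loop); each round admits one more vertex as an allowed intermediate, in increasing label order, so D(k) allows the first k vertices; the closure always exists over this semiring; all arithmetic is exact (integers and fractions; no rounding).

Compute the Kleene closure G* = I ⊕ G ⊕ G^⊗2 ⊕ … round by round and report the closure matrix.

D(0):
  [∞, 74, -∞, -∞, -∞]
  [38, ∞, -∞, -∞, 32]
  [91, 39, ∞, -∞, 6]
  [42, -∞, -∞, ∞, -∞]
  [28, 23, 13, -∞, ∞]
D(1):
  [∞, 74, -∞, -∞, -∞]
  [38, ∞, -∞, -∞, 32]
  [91, 74, ∞, -∞, 6]
  [42, 42, -∞, ∞, -∞]
  [28, 28, 13, -∞, ∞]
D(2):
  [∞, 74, -∞, -∞, 32]
  [38, ∞, -∞, -∞, 32]
  [91, 74, ∞, -∞, 32]
  [42, 42, -∞, ∞, 32]
  [28, 28, 13, -∞, ∞]
D(3):
  [∞, 74, -∞, -∞, 32]
  [38, ∞, -∞, -∞, 32]
  [91, 74, ∞, -∞, 32]
  [42, 42, -∞, ∞, 32]
  [28, 28, 13, -∞, ∞]
D(4):
  [∞, 74, -∞, -∞, 32]
  [38, ∞, -∞, -∞, 32]
  [91, 74, ∞, -∞, 32]
  [42, 42, -∞, ∞, 32]
  [28, 28, 13, -∞, ∞]
D(5):
  [∞, 74, 13, -∞, 32]
  [38, ∞, 13, -∞, 32]
  [91, 74, ∞, -∞, 32]
  [42, 42, 13, ∞, 32]
  [28, 28, 13, -∞, ∞]
Answer: G* = [[∞, 74, 13, -∞, 32], [38, ∞, 13, -∞, 32], [91, 74, ∞, -∞, 32], [42, 42, 13, ∞, 32], [28, 28, 13, -∞, ∞]]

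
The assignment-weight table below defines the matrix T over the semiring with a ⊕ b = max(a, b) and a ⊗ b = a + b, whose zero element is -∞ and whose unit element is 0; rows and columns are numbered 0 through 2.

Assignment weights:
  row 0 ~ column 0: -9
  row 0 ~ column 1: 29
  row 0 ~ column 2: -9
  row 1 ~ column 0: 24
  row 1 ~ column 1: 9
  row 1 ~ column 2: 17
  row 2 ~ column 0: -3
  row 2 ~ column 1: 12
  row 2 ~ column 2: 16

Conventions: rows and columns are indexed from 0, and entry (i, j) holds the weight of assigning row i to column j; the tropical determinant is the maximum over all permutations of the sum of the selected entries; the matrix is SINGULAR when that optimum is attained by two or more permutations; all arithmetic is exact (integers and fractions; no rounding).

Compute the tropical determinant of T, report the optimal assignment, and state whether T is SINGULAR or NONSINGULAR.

σ = (0, 1, 2): (-9) + 9 + 16 = 16
σ = (0, 2, 1): (-9) + 17 + 12 = 20
σ = (1, 0, 2): 29 + 24 + 16 = 69
σ = (1, 2, 0): 29 + 17 + (-3) = 43
σ = (2, 0, 1): (-9) + 24 + 12 = 27
σ = (2, 1, 0): (-9) + 9 + (-3) = -3
Optimal value attained by: σ = (1, 0, 2).
Answer: det⊕(T) = 69; verdict: NONSINGULAR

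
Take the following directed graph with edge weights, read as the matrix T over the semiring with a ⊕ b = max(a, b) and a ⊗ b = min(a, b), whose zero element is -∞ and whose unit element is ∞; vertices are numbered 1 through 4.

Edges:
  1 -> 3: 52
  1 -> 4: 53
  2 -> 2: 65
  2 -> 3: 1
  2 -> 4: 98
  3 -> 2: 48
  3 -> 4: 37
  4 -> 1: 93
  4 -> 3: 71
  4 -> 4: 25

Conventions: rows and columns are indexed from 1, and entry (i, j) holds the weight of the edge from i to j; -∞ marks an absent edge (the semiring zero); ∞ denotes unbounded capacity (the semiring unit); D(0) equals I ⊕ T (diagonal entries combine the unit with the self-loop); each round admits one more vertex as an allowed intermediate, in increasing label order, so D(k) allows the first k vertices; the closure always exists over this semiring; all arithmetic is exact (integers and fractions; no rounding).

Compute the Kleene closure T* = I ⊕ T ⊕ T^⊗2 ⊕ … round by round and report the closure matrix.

D(0):
  [∞, -∞, 52, 53]
  [-∞, ∞, 1, 98]
  [-∞, 48, ∞, 37]
  [93, -∞, 71, ∞]
D(1):
  [∞, -∞, 52, 53]
  [-∞, ∞, 1, 98]
  [-∞, 48, ∞, 37]
  [93, -∞, 71, ∞]
D(2):
  [∞, -∞, 52, 53]
  [-∞, ∞, 1, 98]
  [-∞, 48, ∞, 48]
  [93, -∞, 71, ∞]
D(3):
  [∞, 48, 52, 53]
  [-∞, ∞, 1, 98]
  [-∞, 48, ∞, 48]
  [93, 48, 71, ∞]
D(4):
  [∞, 48, 53, 53]
  [93, ∞, 71, 98]
  [48, 48, ∞, 48]
  [93, 48, 71, ∞]
Answer: T* = [[∞, 48, 53, 53], [93, ∞, 71, 98], [48, 48, ∞, 48], [93, 48, 71, ∞]]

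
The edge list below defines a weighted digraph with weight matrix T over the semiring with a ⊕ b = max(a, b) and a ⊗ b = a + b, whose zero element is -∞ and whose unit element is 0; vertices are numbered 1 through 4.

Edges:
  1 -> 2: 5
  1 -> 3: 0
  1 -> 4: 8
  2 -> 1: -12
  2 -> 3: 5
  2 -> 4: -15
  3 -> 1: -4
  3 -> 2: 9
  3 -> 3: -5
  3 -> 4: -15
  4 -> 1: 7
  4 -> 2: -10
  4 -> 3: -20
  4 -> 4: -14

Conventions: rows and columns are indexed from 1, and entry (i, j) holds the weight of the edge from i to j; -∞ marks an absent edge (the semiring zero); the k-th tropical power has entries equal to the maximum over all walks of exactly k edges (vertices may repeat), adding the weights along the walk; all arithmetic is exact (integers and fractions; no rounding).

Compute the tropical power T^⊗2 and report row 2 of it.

T^⊗2:
  [15, 9, 10, -6]
  [1, 14, 0, -4]
  [-3, 4, 14, 4]
  [-7, 12, 7, 15]
Answer: row 2 of T^⊗2 = [1, 14, 0, -4]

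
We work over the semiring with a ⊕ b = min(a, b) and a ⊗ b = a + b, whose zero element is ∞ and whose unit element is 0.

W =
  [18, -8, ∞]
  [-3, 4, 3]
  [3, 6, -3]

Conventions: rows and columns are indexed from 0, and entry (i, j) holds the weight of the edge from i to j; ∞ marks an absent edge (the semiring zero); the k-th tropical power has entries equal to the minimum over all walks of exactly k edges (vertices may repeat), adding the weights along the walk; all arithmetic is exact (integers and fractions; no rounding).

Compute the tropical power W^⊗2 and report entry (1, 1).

W^⊗2:
  [-11, -4, -5]
  [1, -11, 0]
  [0, -5, -6]
Key observation: the optimum is the walk 1->0->1, with weight (-3) + (-8) = -11.
Optimal value attained by: walk 1->0->1.
Answer: (W^⊗2)[1][1] = -11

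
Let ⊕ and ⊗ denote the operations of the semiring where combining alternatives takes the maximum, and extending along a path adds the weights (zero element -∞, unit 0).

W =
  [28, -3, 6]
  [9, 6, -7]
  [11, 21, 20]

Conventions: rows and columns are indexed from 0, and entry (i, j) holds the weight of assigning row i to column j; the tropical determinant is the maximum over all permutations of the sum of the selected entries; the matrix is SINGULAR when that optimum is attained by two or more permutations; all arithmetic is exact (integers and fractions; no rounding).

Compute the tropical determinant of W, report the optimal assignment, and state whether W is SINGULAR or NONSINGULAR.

σ = (0, 1, 2): 28 + 6 + 20 = 54
σ = (0, 2, 1): 28 + (-7) + 21 = 42
σ = (1, 0, 2): (-3) + 9 + 20 = 26
σ = (1, 2, 0): (-3) + (-7) + 11 = 1
σ = (2, 0, 1): 6 + 9 + 21 = 36
σ = (2, 1, 0): 6 + 6 + 11 = 23
Optimal value attained by: σ = (0, 1, 2).
Answer: det⊕(W) = 54; verdict: NONSINGULAR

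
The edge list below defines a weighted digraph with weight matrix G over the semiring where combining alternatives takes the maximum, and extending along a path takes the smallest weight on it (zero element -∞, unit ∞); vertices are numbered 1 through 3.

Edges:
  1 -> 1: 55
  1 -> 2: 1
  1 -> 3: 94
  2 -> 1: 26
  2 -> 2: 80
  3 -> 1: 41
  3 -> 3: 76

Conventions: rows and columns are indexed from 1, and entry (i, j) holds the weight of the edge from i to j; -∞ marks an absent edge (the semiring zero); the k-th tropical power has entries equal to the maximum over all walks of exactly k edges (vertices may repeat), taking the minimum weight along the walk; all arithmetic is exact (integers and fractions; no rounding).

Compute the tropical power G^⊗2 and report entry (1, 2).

G^⊗2:
  [55, 1, 76]
  [26, 80, 26]
  [41, 1, 76]
Key observation: the optimum is the walk 1->1->2, with weight 55 min 1 = 1.
Optimal value attained by: walk 1->1->2.
Answer: (G^⊗2)[1][2] = 1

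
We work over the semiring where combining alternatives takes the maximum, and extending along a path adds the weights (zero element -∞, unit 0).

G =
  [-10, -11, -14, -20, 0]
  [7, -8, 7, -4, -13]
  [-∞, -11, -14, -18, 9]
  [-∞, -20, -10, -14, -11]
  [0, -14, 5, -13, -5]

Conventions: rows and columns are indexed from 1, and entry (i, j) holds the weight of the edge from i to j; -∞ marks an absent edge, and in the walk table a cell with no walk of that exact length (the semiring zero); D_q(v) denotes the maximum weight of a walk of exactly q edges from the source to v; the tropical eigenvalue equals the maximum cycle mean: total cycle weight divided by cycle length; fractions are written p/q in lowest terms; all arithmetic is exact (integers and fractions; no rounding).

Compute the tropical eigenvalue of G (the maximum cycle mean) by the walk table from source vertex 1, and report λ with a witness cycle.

q=0: [0, -∞, -∞, -∞, -∞]
q=1: [-10, -11, -14, -20, 0]
q=2: [0, -14, 5, -13, -5]
q=3: [-5, -6, 0, -13, 14]
q=4: [14, 0, 19, 1, 9]
q=5: [9, 8, 14, 1, 28]
Optimal cycle mean attained by: cycle 3->5->3, total 9 + 5, length 2.
Answer: λ = 7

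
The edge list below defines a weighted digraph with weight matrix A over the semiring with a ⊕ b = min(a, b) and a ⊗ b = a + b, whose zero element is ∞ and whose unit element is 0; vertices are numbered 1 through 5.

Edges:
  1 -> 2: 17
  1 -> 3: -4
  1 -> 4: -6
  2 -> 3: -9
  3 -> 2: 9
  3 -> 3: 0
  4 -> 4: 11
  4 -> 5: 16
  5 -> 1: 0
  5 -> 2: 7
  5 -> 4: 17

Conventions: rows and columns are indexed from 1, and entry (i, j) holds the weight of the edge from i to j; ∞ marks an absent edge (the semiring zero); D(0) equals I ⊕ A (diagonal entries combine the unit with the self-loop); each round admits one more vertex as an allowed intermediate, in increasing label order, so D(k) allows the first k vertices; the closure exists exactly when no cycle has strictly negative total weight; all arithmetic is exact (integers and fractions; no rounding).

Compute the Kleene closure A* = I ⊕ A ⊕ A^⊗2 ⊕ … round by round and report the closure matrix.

D(0):
  [0, 17, -4, -6, ∞]
  [∞, 0, -9, ∞, ∞]
  [∞, 9, 0, ∞, ∞]
  [∞, ∞, ∞, 0, 16]
  [0, 7, ∞, 17, 0]
D(1):
  [0, 17, -4, -6, ∞]
  [∞, 0, -9, ∞, ∞]
  [∞, 9, 0, ∞, ∞]
  [∞, ∞, ∞, 0, 16]
  [0, 7, -4, -6, 0]
D(2):
  [0, 17, -4, -6, ∞]
  [∞, 0, -9, ∞, ∞]
  [∞, 9, 0, ∞, ∞]
  [∞, ∞, ∞, 0, 16]
  [0, 7, -4, -6, 0]
D(3):
  [0, 5, -4, -6, ∞]
  [∞, 0, -9, ∞, ∞]
  [∞, 9, 0, ∞, ∞]
  [∞, ∞, ∞, 0, 16]
  [0, 5, -4, -6, 0]
D(4):
  [0, 5, -4, -6, 10]
  [∞, 0, -9, ∞, ∞]
  [∞, 9, 0, ∞, ∞]
  [∞, ∞, ∞, 0, 16]
  [0, 5, -4, -6, 0]
D(5):
  [0, 5, -4, -6, 10]
  [∞, 0, -9, ∞, ∞]
  [∞, 9, 0, ∞, ∞]
  [16, 21, 12, 0, 16]
  [0, 5, -4, -6, 0]
Answer: A* = [[0, 5, -4, -6, 10], [∞, 0, -9, ∞, ∞], [∞, 9, 0, ∞, ∞], [16, 21, 12, 0, 16], [0, 5, -4, -6, 0]]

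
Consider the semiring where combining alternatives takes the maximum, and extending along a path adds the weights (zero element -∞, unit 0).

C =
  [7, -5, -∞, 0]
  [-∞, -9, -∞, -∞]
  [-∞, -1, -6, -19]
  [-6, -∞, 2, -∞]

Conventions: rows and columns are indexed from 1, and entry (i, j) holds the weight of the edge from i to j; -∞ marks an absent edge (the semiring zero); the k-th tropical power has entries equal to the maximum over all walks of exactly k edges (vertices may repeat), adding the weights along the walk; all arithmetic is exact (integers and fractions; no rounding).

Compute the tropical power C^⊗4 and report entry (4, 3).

C^⊗2:
  [14, 2, 2, 7]
  [-∞, -18, -∞, -∞]
  [-25, -7, -12, -25]
  [1, 1, -4, -6]
C^⊗3:
  [21, 9, 9, 14]
  [-∞, -27, -∞, -∞]
  [-18, -13, -18, -25]
  [8, -4, -4, 1]
C^⊗4:
  [28, 16, 16, 21]
  [-∞, -36, -∞, -∞]
  [-11, -19, -23, -18]
  [15, 3, 3, 8]
Key observation: the optimum is the walk 4->1->1->4->3, with weight (-6) + 7 + 0 + 2 = 3.
Optimal value attained by: walk 4->1->1->4->3.
Answer: (C^⊗4)[4][3] = 3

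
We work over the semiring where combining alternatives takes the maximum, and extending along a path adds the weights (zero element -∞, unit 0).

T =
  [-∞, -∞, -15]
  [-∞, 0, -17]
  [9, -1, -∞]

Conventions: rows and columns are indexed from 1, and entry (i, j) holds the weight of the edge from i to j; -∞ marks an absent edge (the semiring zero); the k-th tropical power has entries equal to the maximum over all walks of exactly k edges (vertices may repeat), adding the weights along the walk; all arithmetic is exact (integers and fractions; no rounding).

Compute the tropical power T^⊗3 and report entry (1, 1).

T^⊗2:
  [-6, -16, -∞]
  [-8, 0, -17]
  [-∞, -1, -6]
T^⊗3:
  [-∞, -16, -21]
  [-8, 0, -17]
  [3, -1, -18]
Key observation: no walk of exactly 3 edges connects these vertices, so the entry is the semiring zero.
Answer: (T^⊗3)[1][1] = -∞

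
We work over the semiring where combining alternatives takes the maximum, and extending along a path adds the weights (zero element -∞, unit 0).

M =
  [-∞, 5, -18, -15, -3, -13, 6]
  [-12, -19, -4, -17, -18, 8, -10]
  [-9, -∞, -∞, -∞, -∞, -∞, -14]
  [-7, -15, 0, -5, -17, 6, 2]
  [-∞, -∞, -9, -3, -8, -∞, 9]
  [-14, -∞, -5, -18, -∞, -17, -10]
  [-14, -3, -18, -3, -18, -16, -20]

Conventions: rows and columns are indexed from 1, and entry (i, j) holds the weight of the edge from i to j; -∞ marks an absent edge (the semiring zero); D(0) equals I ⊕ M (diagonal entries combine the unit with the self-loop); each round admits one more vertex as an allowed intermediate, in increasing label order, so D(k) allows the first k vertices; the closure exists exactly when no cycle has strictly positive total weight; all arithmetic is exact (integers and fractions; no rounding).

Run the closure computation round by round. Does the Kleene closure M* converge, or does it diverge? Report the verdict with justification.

D(0):
  [0, 5, -18, -15, -3, -13, 6]
  [-12, 0, -4, -17, -18, 8, -10]
  [-9, -∞, 0, -∞, -∞, -∞, -14]
  [-7, -15, 0, 0, -17, 6, 2]
  [-∞, -∞, -9, -3, 0, -∞, 9]
  [-14, -∞, -5, -18, -∞, 0, -10]
  [-14, -3, -18, -3, -18, -16, 0]
D(1):
  [0, 5, -18, -15, -3, -13, 6]
  [-12, 0, -4, -17, -15, 8, -6]
  [-9, -4, 0, -24, -12, -22, -3]
  [-7, -2, 0, 0, -10, 6, 2]
  [-∞, -∞, -9, -3, 0, -∞, 9]
  [-14, -9, -5, -18, -17, 0, -8]
  [-14, -3, -18, -3, -17, -16, 0]
D(2):
  [0, 5, 1, -12, -3, 13, 6]
  [-12, 0, -4, -17, -15, 8, -6]
  [-9, -4, 0, -21, -12, 4, -3]
  [-7, -2, 0, 0, -10, 6, 2]
  [-∞, -∞, -9, -3, 0, -∞, 9]
  [-14, -9, -5, -18, -17, 0, -8]
  [-14, -3, -7, -3, -17, 5, 0]
D(3):
  [0, 5, 1, -12, -3, 13, 6]
  [-12, 0, -4, -17, -15, 8, -6]
  [-9, -4, 0, -21, -12, 4, -3]
  [-7, -2, 0, 0, -10, 6, 2]
  [-18, -13, -9, -3, 0, -5, 9]
  [-14, -9, -5, -18, -17, 0, -8]
  [-14, -3, -7, -3, -17, 5, 0]
D(4):
  [0, 5, 1, -12, -3, 13, 6]
  [-12, 0, -4, -17, -15, 8, -6]
  [-9, -4, 0, -21, -12, 4, -3]
  [-7, -2, 0, 0, -10, 6, 2]
  [-10, -5, -3, -3, 0, 3, 9]
  [-14, -9, -5, -18, -17, 0, -8]
  [-10, -3, -3, -3, -13, 5, 0]
D(5):
  [0, 5, 1, -6, -3, 13, 6]
  [-12, 0, -4, -17, -15, 8, -6]
  [-9, -4, 0, -15, -12, 4, -3]
  [-7, -2, 0, 0, -10, 6, 2]
  [-10, -5, -3, -3, 0, 3, 9]
  [-14, -9, -5, -18, -17, 0, -8]
  [-10, -3, -3, -3, -13, 5, 0]
D(6):
  [0, 5, 8, -5, -3, 13, 6]
  [-6, 0, 3, -10, -9, 8, 0]
  [-9, -4, 0, -14, -12, 4, -3]
  [-7, -2, 1, 0, -10, 6, 2]
  [-10, -5, -2, -3, 0, 3, 9]
  [-14, -9, -5, -18, -17, 0, -8]
  [-9, -3, 0, -3, -12, 5, 0]
D(7):
  [0, 5, 8, 3, -3, 13, 6]
  [-6, 0, 3, -3, -9, 8, 0]
  [-9, -4, 0, -6, -12, 4, -3]
  [-7, -1, 2, 0, -10, 7, 2]
  [0, 6, 9, 6, 0, 14, 9]
  [-14, -9, -5, -11, -17, 0, -8]
  [-9, -3, 0, -3, -12, 5, 0]
Key observation: every diagonal entry stays at the unit through all rounds, so no improving cycle exists.
Answer: CONVERGES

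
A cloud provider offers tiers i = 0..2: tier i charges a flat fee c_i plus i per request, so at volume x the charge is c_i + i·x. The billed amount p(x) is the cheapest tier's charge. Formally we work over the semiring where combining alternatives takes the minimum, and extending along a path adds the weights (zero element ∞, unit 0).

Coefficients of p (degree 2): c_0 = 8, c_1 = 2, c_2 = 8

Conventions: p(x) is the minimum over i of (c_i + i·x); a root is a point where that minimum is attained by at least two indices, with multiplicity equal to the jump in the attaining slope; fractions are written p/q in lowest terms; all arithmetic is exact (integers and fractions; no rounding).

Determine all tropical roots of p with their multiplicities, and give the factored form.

hull edge (i=0, c=8) to (i=1, c=2): slope -6, span 1
hull edge (i=1, c=2) to (i=2, c=8): slope 6, span 1
Factored form: p(x) = 8 ⊗ (x ⊕ (-6)) ⊗ (x ⊕ 6)
Answer: roots = -6 (mult 1), 6 (mult 1)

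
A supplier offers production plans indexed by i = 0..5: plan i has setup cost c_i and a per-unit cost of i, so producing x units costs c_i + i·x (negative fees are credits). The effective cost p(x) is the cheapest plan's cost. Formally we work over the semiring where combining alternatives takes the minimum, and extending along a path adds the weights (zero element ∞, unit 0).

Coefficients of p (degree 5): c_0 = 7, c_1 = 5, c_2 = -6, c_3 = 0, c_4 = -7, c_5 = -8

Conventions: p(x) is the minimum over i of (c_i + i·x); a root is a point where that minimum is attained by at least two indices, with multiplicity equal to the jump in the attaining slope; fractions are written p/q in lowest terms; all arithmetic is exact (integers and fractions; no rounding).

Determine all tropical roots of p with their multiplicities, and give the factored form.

hull edge (i=0, c=7) to (i=2, c=-6): slope -13/2, span 2
hull edge (i=2, c=-6) to (i=5, c=-8): slope -2/3, span 3
Factored form: p(x) = -8 ⊗ (x ⊕ 2/3) ⊗ (x ⊕ 2/3) ⊗ (x ⊕ 2/3) ⊗ (x ⊕ 13/2) ⊗ (x ⊕ 13/2)
Answer: roots = 2/3 (mult 3), 13/2 (mult 2)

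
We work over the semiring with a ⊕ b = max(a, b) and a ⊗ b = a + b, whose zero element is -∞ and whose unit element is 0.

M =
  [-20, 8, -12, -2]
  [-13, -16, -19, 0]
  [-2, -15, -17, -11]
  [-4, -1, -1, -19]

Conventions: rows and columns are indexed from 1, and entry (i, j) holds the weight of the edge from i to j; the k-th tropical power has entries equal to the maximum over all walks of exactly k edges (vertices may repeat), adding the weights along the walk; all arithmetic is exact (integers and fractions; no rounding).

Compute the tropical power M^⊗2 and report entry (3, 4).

M^⊗2:
  [-5, -3, -3, 8]
  [-4, -1, -1, -15]
  [-15, 6, -12, -4]
  [-3, 4, -16, -1]
Key observation: the optimum is the walk 3->1->4, with weight (-2) + (-2) = -4.
Optimal value attained by: walk 3->1->4.
Answer: (M^⊗2)[3][4] = -4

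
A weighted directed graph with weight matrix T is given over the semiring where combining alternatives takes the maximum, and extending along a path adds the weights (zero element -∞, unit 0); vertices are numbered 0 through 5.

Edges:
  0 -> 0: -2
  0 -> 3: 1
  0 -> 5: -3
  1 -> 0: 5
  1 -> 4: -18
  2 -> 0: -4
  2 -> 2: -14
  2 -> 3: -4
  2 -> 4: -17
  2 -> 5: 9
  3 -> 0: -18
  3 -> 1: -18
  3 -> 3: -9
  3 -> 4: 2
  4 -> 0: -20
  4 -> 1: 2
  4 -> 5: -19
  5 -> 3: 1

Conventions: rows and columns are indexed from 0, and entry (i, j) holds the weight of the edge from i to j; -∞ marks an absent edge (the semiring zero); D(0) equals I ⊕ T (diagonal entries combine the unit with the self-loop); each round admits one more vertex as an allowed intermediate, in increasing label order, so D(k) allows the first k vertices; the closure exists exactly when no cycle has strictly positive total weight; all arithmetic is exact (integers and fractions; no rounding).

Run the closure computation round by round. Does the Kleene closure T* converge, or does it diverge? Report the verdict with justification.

D(0):
  [0, -∞, -∞, 1, -∞, -3]
  [5, 0, -∞, -∞, -18, -∞]
  [-4, -∞, 0, -4, -17, 9]
  [-18, -18, -∞, 0, 2, -∞]
  [-20, 2, -∞, -∞, 0, -19]
  [-∞, -∞, -∞, 1, -∞, 0]
D(1):
  [0, -∞, -∞, 1, -∞, -3]
  [5, 0, -∞, 6, -18, 2]
  [-4, -∞, 0, -3, -17, 9]
  [-18, -18, -∞, 0, 2, -21]
  [-20, 2, -∞, -19, 0, -19]
  [-∞, -∞, -∞, 1, -∞, 0]
D(2):
  [0, -∞, -∞, 1, -∞, -3]
  [5, 0, -∞, 6, -18, 2]
  [-4, -∞, 0, -3, -17, 9]
  [-13, -18, -∞, 0, 2, -16]
  [7, 2, -∞, 8, 0, 4]
  [-∞, -∞, -∞, 1, -∞, 0]
D(3):
  [0, -∞, -∞, 1, -∞, -3]
  [5, 0, -∞, 6, -18, 2]
  [-4, -∞, 0, -3, -17, 9]
  [-13, -18, -∞, 0, 2, -16]
  [7, 2, -∞, 8, 0, 4]
  [-∞, -∞, -∞, 1, -∞, 0]
Detection: at round 4, diagonal entry (4, 4) turns strictly positive.
Key observation: the cycle 4->1->0->3->4 has total weight 2 + 5 + 1 + 2, which is strictly positive.
Answer: DIVERGES — positive cycle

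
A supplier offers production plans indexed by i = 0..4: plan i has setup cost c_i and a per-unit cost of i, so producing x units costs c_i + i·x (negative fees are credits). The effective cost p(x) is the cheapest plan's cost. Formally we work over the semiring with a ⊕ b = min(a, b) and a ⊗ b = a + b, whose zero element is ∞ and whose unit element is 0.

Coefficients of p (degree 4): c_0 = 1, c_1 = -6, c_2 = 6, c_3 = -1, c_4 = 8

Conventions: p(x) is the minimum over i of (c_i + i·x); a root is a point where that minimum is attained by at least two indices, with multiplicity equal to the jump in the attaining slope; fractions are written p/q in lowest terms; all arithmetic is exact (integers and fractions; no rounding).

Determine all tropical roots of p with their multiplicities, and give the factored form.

hull edge (i=0, c=1) to (i=1, c=-6): slope -7, span 1
hull edge (i=1, c=-6) to (i=3, c=-1): slope 5/2, span 2
hull edge (i=3, c=-1) to (i=4, c=8): slope 9, span 1
Factored form: p(x) = 8 ⊗ (x ⊕ (-9)) ⊗ (x ⊕ (-5/2)) ⊗ (x ⊕ (-5/2)) ⊗ (x ⊕ 7)
Answer: roots = -9 (mult 1), -5/2 (mult 2), 7 (mult 1)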